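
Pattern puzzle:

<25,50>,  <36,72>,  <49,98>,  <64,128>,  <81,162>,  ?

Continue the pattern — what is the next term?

<100,200>

First value: 25, 36, 49, 64, 81 → 100 (perfect squares: 5², 6², 7², …).
Second value: 50, 72, 98, 128, 162 → 200 (always 2 × the first value).
Combining the parts gives <100,200>.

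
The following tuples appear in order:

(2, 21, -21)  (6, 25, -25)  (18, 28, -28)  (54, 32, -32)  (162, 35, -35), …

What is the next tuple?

First coordinate — ×3 each step: 2, 6, 18, 54, 162 → 486.
Second coordinate: alternating steps +4, +3, +4, +3, …, so 21, 25, 28, 32, 35 → 39.
Third coordinate: always the negative of the second coordinate, so -21, -25, -28, -32, -35 → -39.
Putting it together: (486, 39, -39).

(486, 39, -39)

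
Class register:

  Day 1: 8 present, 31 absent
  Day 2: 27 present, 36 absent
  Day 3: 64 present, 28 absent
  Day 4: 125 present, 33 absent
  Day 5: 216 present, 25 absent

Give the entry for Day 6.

Present: perfect cubes: 2³, 3³, 4³, …; 8, 27, 64, 125, 216 → 343.
Absent — alternating steps +5, −8, +5, −8, …: 31, 36, 28, 33, 25 → 30.
Combining the parts gives 343 present, 30 absent.

343 present, 30 absent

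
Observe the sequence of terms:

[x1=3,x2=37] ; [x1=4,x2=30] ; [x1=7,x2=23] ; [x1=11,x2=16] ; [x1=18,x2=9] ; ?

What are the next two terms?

[x1=29,x2=2], [x1=47,x2=-5]

X1 — each term is the sum of the two before it: 3, 4, 7, 11, 18 → 29 → 47.
X2: 37, 30, 23, 16, 9 → 2 → -5 (−7 each step).
Putting the parts together: [x1=29,x2=2] and then [x1=47,x2=-5].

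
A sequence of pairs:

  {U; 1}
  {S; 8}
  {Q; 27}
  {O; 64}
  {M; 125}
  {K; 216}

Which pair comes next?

{I; 343}

Letter: letters move back 2 places in the alphabet; U, S, Q, O, M, K → I.
Second value: 1, 8, 27, 64, 125, 216 → 343 (perfect cubes: 1³, 2³, 3³, …).
So the next pair is {I; 343}.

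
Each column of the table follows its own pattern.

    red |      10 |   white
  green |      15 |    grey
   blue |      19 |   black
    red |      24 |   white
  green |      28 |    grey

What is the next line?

blue  33  black

Colour: repeats red → green → blue, so red, green, blue, red, green → blue.
For the second component, alternating steps +5, +4, +5, +4, …: 10, 15, 19, 24, 28 → 33.
For the shade, repeats white → grey → black: white, grey, black, white, grey → black.
Putting it together: blue  33  black.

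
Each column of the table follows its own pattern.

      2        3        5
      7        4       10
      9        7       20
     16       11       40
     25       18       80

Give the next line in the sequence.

First component: each term is the sum of the two before it, so 2, 7, 9, 16, 25 → 41.
Second component — each term is the sum of the two before it: 3, 4, 7, 11, 18 → 29.
Third component: ×2 each step; 5, 10, 20, 40, 80 → 160.
Putting it together: 41  29  160.

41  29  160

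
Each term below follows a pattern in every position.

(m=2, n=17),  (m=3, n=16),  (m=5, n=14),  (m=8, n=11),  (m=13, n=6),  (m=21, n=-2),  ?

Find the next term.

M goes 2, 3, 5, 8, 13, 21 → 34 (each term is the sum of the two before it).
N: together with the m always sums to 19, so 17, 16, 14, 11, 6, -2 → -15.
Putting it together: (m=34, n=-15).

(m=34, n=-15)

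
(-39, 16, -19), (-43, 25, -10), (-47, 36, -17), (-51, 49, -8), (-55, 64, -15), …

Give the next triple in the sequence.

First slot goes -39, -43, -47, -51, -55 → -59 (−4 each step).
Second slot: perfect squares: 4², 5², 6², …; 16, 25, 36, 49, 64 → 81.
Third slot goes -19, -10, -17, -8, -15 → -6 (alternating steps +9, −7, +9, −7, …).
Combining the parts gives (-59, 81, -6).

(-59, 81, -6)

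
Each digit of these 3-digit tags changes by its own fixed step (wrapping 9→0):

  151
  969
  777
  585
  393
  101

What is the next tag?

First digit — −2 each step, mod 10: 1, 9, 7, 5, 3, 1 → 9.
Second digit goes 5, 6, 7, 8, 9, 0 → 1 (+1 each step, mod 10).
Third digit: −2 each step, mod 10; 1, 9, 7, 5, 3, 1 → 9.
Combining the parts gives 919.

919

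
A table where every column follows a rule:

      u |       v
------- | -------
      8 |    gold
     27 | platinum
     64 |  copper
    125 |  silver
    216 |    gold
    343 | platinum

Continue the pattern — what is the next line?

Column u: 8, 27, 64, 125, 216, 343 → 512 (perfect cubes: 2³, 3³, 4³, …).
For the column v, repeats gold → platinum → copper → silver: gold, platinum, copper, silver, gold, platinum → copper.
Putting it together: 512  copper.

512  copper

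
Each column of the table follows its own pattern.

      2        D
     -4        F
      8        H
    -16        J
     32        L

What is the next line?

First component: ×(-2) each step, so 2, -4, 8, -16, 32 → -64.
For the letter, letters move forward 2 places in the alphabet: D, F, H, J, L → N.
Combining the parts gives -64  N.

-64  N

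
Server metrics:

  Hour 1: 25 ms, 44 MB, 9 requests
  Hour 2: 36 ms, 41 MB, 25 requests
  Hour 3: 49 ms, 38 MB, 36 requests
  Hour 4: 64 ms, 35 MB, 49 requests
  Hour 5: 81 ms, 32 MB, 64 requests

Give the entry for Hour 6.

100 ms, 29 MB, 81 requests

For the ms, perfect squares: 5², 6², 7², …: 25, 36, 49, 64, 81 → 100.
MB: 44, 41, 38, 35, 32 → 29 (−3 each step).
Requests: 9, 25, 36, 49, 64 → 81 (always the previous value of the ms).
Combining the parts gives 100 ms, 29 MB, 81 requests.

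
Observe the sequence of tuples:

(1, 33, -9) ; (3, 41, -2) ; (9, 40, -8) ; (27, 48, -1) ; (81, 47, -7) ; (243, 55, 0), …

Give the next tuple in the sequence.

First slot: ×3 each step; 1, 3, 9, 27, 81, 243 → 729.
Second slot: alternating steps +8, −1, +8, −1, …, so 33, 41, 40, 48, 47, 55 → 54.
Third slot: alternating steps +7, −6, +7, −6, …; -9, -2, -8, -1, -7, 0 → -6.
Combining the parts gives (729, 54, -6).

(729, 54, -6)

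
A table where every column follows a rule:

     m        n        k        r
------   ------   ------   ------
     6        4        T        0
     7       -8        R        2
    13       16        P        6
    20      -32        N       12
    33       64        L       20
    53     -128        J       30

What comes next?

86  256  H  42

Column m — each term is the sum of the two before it: 6, 7, 13, 20, 33, 53 → 86.
Column n — ×(-2) each step: 4, -8, 16, -32, 64, -128 → 256.
For the column k, letters move back 2 places in the alphabet: T, R, P, N, L, J → H.
Column r goes 0, 2, 6, 12, 20, 30 → 42 (differences are 2, 4, 6, … (increasing by 2 each time)).
Putting it together: 86  256  H  42.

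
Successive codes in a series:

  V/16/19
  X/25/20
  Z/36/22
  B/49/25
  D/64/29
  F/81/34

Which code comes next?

For the letter, letters move forward 2 places in the alphabet, wrapping Z→A: V, X, Z, B, D, F → H.
Second component — perfect squares: 4², 5², 6², …: 16, 25, 36, 49, 64, 81 → 100.
Third component: 19, 20, 22, 25, 29, 34 → 40 (differences are 1, 2, 3, … (increasing by 1 each time)).
So the next code is H/100/40.

H/100/40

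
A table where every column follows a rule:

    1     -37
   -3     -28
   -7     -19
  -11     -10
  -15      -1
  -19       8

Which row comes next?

-23  17

First component goes 1, -3, -7, -11, -15, -19 → -23 (−4 each step).
For the second component, +9 each step: -37, -28, -19, -10, -1, 8 → 17.
Combining the parts gives -23  17.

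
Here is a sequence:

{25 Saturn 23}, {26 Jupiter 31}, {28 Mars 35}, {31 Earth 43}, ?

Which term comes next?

{35 Venus 47}

First component: differences are 1, 2, 3, … (increasing by 1 each time), so 25, 26, 28, 31 → 35.
For the planet, runs backward through the planets Mercury→Neptune: Saturn, Jupiter, Mars, Earth → Venus.
Third component — alternating steps +8, +4, +8, +4, …: 23, 31, 35, 43 → 47.
Combining the parts gives {35 Venus 47}.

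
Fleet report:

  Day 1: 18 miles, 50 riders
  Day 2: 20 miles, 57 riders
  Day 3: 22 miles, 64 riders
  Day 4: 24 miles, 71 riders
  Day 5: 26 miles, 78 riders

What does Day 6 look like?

28 miles, 85 riders

Miles — +2 each step: 18, 20, 22, 24, 26 → 28.
Riders goes 50, 57, 64, 71, 78 → 85 (+7 each step).
So the next record is 28 miles, 85 riders.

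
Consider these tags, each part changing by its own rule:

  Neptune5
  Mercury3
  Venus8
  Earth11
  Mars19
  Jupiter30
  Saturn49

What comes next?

Uranus79

Planet: runs through the planets Mercury→Neptune, so Neptune, Mercury, Venus, Earth, Mars, Jupiter, Saturn → Uranus.
Second component: 5, 3, 8, 11, 19, 30, 49 → 79 (each term is the sum of the two before it).
So the next tag is Uranus79.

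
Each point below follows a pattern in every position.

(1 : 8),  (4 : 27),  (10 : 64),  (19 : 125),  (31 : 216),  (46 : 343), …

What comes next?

(64 : 512)

First value — differences are 3, 6, 9, … (increasing by 3 each time): 1, 4, 10, 19, 31, 46 → 64.
Second value: 8, 27, 64, 125, 216, 343 → 512 (perfect cubes: 2³, 3³, 4³, …).
Combining the parts gives (64 : 512).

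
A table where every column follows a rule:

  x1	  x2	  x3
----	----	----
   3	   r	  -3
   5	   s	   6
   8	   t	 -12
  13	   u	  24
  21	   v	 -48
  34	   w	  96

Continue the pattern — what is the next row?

Column x1: each term is the sum of the two before it, so 3, 5, 8, 13, 21, 34 → 55.
For the column x2, letters move forward 1 place in the alphabet: r, s, t, u, v, w → x.
For the column x3, ×(-2) each step: -3, 6, -12, 24, -48, 96 → -192.
Putting it together: 55  x  -192.

55  x  -192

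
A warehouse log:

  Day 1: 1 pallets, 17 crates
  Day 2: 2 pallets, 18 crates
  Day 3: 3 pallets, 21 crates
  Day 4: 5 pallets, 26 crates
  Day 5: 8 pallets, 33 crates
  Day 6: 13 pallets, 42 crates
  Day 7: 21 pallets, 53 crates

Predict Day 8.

Pallets: 1, 2, 3, 5, 8, 13, 21 → 34 (each term is the sum of the two before it).
Crates: differences are 1, 3, 5, … (increasing by 2 each time); 17, 18, 21, 26, 33, 42, 53 → 66.
Putting it together: 34 pallets, 66 crates.

34 pallets, 66 crates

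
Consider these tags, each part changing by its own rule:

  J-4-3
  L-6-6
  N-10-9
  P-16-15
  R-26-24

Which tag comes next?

T-42-39

Letter — letters move forward 2 places in the alphabet: J, L, N, P, R → T.
For the second component, each term is the sum of the two before it: 4, 6, 10, 16, 26 → 42.
Third component goes 3, 6, 9, 15, 24 → 39 (each term is the sum of the two before it).
Combining the parts gives T-42-39.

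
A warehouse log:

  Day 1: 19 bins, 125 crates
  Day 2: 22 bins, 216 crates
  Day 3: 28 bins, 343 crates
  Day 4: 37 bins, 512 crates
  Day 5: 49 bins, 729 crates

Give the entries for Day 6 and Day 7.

For the bins, differences are 3, 6, 9, … (increasing by 3 each time): 19, 22, 28, 37, 49 → 64 → 82.
Crates — perfect cubes: 5³, 6³, 7³, …: 125, 216, 343, 512, 729 → 1000 → 1331.
So the next two records are 64 bins, 1000 crates and 82 bins, 1331 crates.

64 bins, 1000 crates; 82 bins, 1331 crates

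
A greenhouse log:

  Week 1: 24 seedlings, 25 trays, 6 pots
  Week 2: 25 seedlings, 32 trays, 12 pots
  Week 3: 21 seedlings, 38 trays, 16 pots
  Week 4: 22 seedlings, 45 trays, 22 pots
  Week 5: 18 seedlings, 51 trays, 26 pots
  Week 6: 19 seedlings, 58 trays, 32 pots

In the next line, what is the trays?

64

Trays: alternating steps +7, +6, +7, +6, …, so 25, 32, 38, 45, 51, 58 → 64.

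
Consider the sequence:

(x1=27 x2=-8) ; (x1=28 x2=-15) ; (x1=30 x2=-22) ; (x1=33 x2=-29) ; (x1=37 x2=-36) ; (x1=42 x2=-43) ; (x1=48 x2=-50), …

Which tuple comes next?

(x1=55 x2=-57)

X1 — differences are 1, 2, 3, … (increasing by 1 each time): 27, 28, 30, 33, 37, 42, 48 → 55.
X2 goes -8, -15, -22, -29, -36, -43, -50 → -57 (−7 each step).
Putting it together: (x1=55 x2=-57).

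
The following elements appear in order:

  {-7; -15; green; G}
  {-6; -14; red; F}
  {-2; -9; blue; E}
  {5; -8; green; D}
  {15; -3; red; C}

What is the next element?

{28; -2; blue; B}

First slot: differences are 1, 4, 7, … (increasing by 3 each time), so -7, -6, -2, 5, 15 → 28.
Second slot: alternating steps +1, +5, +1, +5, …, so -15, -14, -9, -8, -3 → -2.
Colour — repeats green → red → blue: green, red, blue, green, red → blue.
Letter: G, F, E, D, C → B (letters move back 1 place in the alphabet).
So the next element is {28; -2; blue; B}.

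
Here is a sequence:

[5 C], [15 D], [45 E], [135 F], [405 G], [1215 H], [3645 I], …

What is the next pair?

[10935 J]

First value: 5, 15, 45, 135, 405, 1215, 3645 → 10935 (×3 each step).
Letter — letters move forward 1 place in the alphabet: C, D, E, F, G, H, I → J.
So the next pair is [10935 J].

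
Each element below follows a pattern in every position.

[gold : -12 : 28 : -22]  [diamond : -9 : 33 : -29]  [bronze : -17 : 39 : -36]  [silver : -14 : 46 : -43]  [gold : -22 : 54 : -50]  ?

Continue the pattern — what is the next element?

Rank: gold, diamond, bronze, silver, gold → diamond (repeats gold → diamond → bronze → silver).
Second slot: alternating steps +3, −8, +3, −8, …; -12, -9, -17, -14, -22 → -19.
Third slot: 28, 33, 39, 46, 54 → 63 (differences are 5, 6, 7, … (increasing by 1 each time)).
Fourth slot — −7 each step: -22, -29, -36, -43, -50 → -57.
Putting it together: [diamond : -19 : 63 : -57].

[diamond : -19 : 63 : -57]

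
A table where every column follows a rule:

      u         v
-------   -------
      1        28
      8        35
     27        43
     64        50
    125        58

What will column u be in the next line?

216

For the column u, perfect cubes: 1³, 2³, 3³, …: 1, 8, 27, 64, 125 → 216.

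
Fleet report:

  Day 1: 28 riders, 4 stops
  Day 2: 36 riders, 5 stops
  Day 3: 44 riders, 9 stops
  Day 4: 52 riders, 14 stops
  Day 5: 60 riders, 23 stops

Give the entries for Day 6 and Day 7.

68 riders, 37 stops; 76 riders, 60 stops

Riders goes 28, 36, 44, 52, 60 → 68 → 76 (+8 each step).
Stops: each term is the sum of the two before it, so 4, 5, 9, 14, 23 → 37 → 60.
Putting the parts together: 68 riders, 37 stops and then 76 riders, 60 stops.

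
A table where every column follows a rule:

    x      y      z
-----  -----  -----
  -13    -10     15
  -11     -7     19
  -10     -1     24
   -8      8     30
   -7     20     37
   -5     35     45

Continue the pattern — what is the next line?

Column x: alternating steps +2, +1, +2, +1, …, so -13, -11, -10, -8, -7, -5 → -4.
For the column y, differences are 3, 6, 9, … (increasing by 3 each time): -10, -7, -1, 8, 20, 35 → 53.
Column z: 15, 19, 24, 30, 37, 45 → 54 (differences are 4, 5, 6, … (increasing by 1 each time)).
So the next line is -4  53  54.

-4  53  54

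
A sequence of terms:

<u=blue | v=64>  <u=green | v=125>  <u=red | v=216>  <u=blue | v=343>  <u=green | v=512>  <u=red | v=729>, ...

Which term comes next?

<u=blue | v=1000>

For the u, repeats blue → green → red: blue, green, red, blue, green, red → blue.
For the v, perfect cubes: 4³, 5³, 6³, …: 64, 125, 216, 343, 512, 729 → 1000.
So the next term is <u=blue | v=1000>.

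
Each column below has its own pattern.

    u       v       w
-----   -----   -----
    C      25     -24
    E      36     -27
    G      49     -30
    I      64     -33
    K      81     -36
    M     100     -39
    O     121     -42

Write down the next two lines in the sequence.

Q  144  -45; S  169  -48

Column u goes C, E, G, I, K, M, O → Q → S (letters move forward 2 places in the alphabet).
Column v: 25, 36, 49, 64, 81, 100, 121 → 144 → 169 (perfect squares: 5², 6², 7², …).
Column w goes -24, -27, -30, -33, -36, -39, -42 → -45 → -48 (−3 each step).
Putting the parts together: Q  144  -45 and then S  169  -48.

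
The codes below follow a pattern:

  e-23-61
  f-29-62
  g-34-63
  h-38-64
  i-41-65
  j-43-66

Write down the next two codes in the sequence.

k-44-67 then l-44-68

Letter: e, f, g, h, i, j → k → l (letters move forward 1 place in the alphabet).
Second component: differences are 6, 5, 4, … (decreasing by 1 each time); 23, 29, 34, 38, 41, 43 → 44 → 44.
For the third component, +1 each step: 61, 62, 63, 64, 65, 66 → 67 → 68.
So the next two codes are k-44-67 and l-44-68.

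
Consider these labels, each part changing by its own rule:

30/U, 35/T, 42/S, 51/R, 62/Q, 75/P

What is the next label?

First component: differences are 5, 7, 9, … (increasing by 2 each time); 30, 35, 42, 51, 62, 75 → 90.
Letter — letters move back 1 place in the alphabet: U, T, S, R, Q, P → O.
Combining the parts gives 90/O.

90/O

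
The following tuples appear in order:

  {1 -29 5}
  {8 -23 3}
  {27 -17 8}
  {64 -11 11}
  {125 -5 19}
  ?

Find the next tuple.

First value: perfect cubes: 1³, 2³, 3³, …, so 1, 8, 27, 64, 125 → 216.
Second value: +6 each step; -29, -23, -17, -11, -5 → 1.
Third value: each term is the sum of the two before it; 5, 3, 8, 11, 19 → 30.
So the next tuple is {216 1 30}.

{216 1 30}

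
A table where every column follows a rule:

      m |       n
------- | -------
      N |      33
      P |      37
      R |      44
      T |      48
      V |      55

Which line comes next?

Column m: letters move forward 2 places in the alphabet; N, P, R, T, V → X.
Column n: 33, 37, 44, 48, 55 → 59 (alternating steps +4, +7, +4, +7, …).
Putting it together: X  59.

X  59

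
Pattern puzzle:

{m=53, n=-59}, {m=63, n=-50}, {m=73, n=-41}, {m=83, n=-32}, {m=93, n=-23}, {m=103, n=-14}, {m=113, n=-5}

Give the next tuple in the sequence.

{m=123, n=4}

M: +10 each step; 53, 63, 73, 83, 93, 103, 113 → 123.
N: +9 each step, so -59, -50, -41, -32, -23, -14, -5 → 4.
Combining the parts gives {m=123, n=4}.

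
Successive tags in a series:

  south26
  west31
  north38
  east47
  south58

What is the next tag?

west71

Direction — repeats south → west → north → east: south, west, north, east, south → west.
For the second component, differences are 5, 7, 9, … (increasing by 2 each time): 26, 31, 38, 47, 58 → 71.
Combining the parts gives west71.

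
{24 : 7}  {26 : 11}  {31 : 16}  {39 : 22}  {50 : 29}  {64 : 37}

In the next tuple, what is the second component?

First component goes 24, 26, 31, 39, 50, 64 → 81 (differences are 2, 5, 8, … (increasing by 3 each time)).
Second component: differences are 4, 5, 6, … (increasing by 1 each time); 7, 11, 16, 22, 29, 37 → 46.

46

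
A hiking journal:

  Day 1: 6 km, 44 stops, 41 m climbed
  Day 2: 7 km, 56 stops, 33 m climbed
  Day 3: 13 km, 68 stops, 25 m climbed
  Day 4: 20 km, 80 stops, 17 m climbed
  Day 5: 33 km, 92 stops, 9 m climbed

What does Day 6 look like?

Km — each term is the sum of the two before it: 6, 7, 13, 20, 33 → 53.
Stops: +12 each step, so 44, 56, 68, 80, 92 → 104.
M climbed: 41, 33, 25, 17, 9 → 1 (−8 each step).
So the next row is 53 km, 104 stops, 1 m climbed.

53 km, 104 stops, 1 m climbed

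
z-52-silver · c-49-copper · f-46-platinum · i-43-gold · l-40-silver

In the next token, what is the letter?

o

Letter: letters move forward 3 places in the alphabet, wrapping Z→A; z, c, f, i, l → o.
Second component goes 52, 49, 46, 43, 40 → 37 (−3 each step).
Metal: repeats silver → copper → platinum → gold; silver, copper, platinum, gold, silver → copper.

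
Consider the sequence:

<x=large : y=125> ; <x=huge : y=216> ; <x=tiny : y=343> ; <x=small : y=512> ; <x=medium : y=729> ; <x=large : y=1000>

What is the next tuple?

<x=huge : y=1331>

X — repeats large → huge → tiny → small → medium: large, huge, tiny, small, medium, large → huge.
Y goes 125, 216, 343, 512, 729, 1000 → 1331 (perfect cubes: 5³, 6³, 7³, …).
Putting it together: <x=huge : y=1331>.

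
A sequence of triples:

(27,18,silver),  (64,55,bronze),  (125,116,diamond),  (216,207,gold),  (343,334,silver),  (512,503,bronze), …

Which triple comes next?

First component: 27, 64, 125, 216, 343, 512 → 729 (perfect cubes: 3³, 4³, 5³, …).
Second component — always 9 less than the first component: 18, 55, 116, 207, 334, 503 → 720.
For the rank, repeats silver → bronze → diamond → gold: silver, bronze, diamond, gold, silver, bronze → diamond.
Combining the parts gives (729,720,diamond).

(729,720,diamond)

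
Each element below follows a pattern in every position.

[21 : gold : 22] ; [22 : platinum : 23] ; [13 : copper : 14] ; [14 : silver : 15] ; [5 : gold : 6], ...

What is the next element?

For the first coordinate, alternating steps +1, −9, +1, −9, …: 21, 22, 13, 14, 5 → 6.
For the metal, repeats gold → platinum → copper → silver: gold, platinum, copper, silver, gold → platinum.
Third coordinate goes 22, 23, 14, 15, 6 → 7 (always 1 more than the first coordinate).
So the next element is [6 : platinum : 7].

[6 : platinum : 7]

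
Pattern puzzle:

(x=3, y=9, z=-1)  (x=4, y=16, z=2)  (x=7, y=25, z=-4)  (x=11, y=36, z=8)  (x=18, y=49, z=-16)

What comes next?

For the x, each term is the sum of the two before it: 3, 4, 7, 11, 18 → 29.
For the y, perfect squares: 3², 4², 5², …: 9, 16, 25, 36, 49 → 64.
Z: ×(-2) each step; -1, 2, -4, 8, -16 → 32.
Putting it together: (x=29, y=64, z=32).

(x=29, y=64, z=32)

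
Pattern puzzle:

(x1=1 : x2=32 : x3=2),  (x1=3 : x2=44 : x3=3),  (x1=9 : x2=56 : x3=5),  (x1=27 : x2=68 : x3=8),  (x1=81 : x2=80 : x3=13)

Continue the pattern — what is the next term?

X1: ×3 each step; 1, 3, 9, 27, 81 → 243.
X2: +12 each step, so 32, 44, 56, 68, 80 → 92.
X3 goes 2, 3, 5, 8, 13 → 21 (each term is the sum of the two before it).
So the next term is (x1=243 : x2=92 : x3=21).

(x1=243 : x2=92 : x3=21)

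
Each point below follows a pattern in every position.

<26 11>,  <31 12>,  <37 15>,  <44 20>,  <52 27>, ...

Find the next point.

<61 36>

First component: 26, 31, 37, 44, 52 → 61 (differences are 5, 6, 7, … (increasing by 1 each time)).
Second component: differences are 1, 3, 5, … (increasing by 2 each time), so 11, 12, 15, 20, 27 → 36.
Putting it together: <61 36>.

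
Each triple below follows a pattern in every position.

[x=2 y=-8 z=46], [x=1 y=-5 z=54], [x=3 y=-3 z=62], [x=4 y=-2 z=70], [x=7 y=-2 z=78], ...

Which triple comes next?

X goes 2, 1, 3, 4, 7 → 11 (each term is the sum of the two before it).
Y: differences are 3, 2, 1, … (decreasing by 1 each time), so -8, -5, -3, -2, -2 → -3.
For the z, +8 each step: 46, 54, 62, 70, 78 → 86.
Combining the parts gives [x=11 y=-3 z=86].

[x=11 y=-3 z=86]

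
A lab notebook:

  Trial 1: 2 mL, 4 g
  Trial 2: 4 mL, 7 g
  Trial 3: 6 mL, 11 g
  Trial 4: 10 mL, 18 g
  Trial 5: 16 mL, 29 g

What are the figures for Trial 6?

ML — each term is the sum of the two before it: 2, 4, 6, 10, 16 → 26.
G — each term is the sum of the two before it: 4, 7, 11, 18, 29 → 47.
Combining the parts gives 26 mL, 47 g.

26 mL, 47 g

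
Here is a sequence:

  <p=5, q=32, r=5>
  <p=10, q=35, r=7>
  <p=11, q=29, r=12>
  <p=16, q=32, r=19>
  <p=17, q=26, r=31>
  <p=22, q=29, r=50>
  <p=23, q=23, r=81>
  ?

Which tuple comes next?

P goes 5, 10, 11, 16, 17, 22, 23 → 28 (alternating steps +5, +1, +5, +1, …).
Q: 32, 35, 29, 32, 26, 29, 23 → 26 (alternating steps +3, −6, +3, −6, …).
R goes 5, 7, 12, 19, 31, 50, 81 → 131 (each term is the sum of the two before it).
So the next tuple is <p=28, q=26, r=131>.

<p=28, q=26, r=131>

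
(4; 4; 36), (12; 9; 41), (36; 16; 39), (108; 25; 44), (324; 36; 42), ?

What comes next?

First slot: 4, 12, 36, 108, 324 → 972 (×3 each step).
For the second slot, perfect squares: 2², 3², 4², …: 4, 9, 16, 25, 36 → 49.
Third slot: alternating steps +5, −2, +5, −2, …; 36, 41, 39, 44, 42 → 47.
Putting it together: (972; 49; 47).

(972; 49; 47)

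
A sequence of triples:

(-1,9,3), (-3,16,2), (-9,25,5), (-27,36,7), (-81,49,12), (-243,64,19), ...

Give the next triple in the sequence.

First entry goes -1, -3, -9, -27, -81, -243 → -729 (×3 each step).
Second entry goes 9, 16, 25, 36, 49, 64 → 81 (perfect squares: 3², 4², 5², …).
Third entry goes 3, 2, 5, 7, 12, 19 → 31 (each term is the sum of the two before it).
So the next triple is (-729,81,31).

(-729,81,31)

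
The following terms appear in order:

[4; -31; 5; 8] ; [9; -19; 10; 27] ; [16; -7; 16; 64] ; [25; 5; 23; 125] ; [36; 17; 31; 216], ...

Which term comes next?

First entry — perfect squares: 2², 3², 4², …: 4, 9, 16, 25, 36 → 49.
Second entry: -31, -19, -7, 5, 17 → 29 (+12 each step).
Third entry goes 5, 10, 16, 23, 31 → 40 (differences are 5, 6, 7, … (increasing by 1 each time)).
Fourth entry: 8, 27, 64, 125, 216 → 343 (perfect cubes: 2³, 3³, 4³, …).
Combining the parts gives [49; 29; 40; 343].

[49; 29; 40; 343]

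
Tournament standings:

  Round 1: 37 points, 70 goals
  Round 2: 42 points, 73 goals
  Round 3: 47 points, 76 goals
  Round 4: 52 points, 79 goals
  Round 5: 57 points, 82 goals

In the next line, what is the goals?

For the goals, +3 each step: 70, 73, 76, 79, 82 → 85.

85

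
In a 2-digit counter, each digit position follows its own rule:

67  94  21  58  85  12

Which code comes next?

49

First digit — +3 each step, mod 10: 6, 9, 2, 5, 8, 1 → 4.
Second digit: 7, 4, 1, 8, 5, 2 → 9 (−3 each step, mod 10).
Combining the parts gives 49.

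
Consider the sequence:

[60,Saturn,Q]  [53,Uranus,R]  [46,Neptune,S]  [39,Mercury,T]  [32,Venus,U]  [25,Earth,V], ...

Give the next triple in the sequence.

[18,Mars,W]

First component: −7 each step, so 60, 53, 46, 39, 32, 25 → 18.
For the planet, runs through the planets Mercury→Neptune: Saturn, Uranus, Neptune, Mercury, Venus, Earth → Mars.
Letter: letters move forward 1 place in the alphabet, so Q, R, S, T, U, V → W.
So the next triple is [18,Mars,W].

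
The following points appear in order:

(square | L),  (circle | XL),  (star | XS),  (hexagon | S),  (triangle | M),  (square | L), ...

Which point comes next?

(circle | XL)

Shape: repeats square → circle → star → hexagon → triangle; square, circle, star, hexagon, triangle, square → circle.
Size — repeats L → XL → XS → S → M: L, XL, XS, S, M, L → XL.
So the next point is (circle | XL).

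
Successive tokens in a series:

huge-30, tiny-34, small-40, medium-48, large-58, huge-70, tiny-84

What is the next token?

Size: huge, tiny, small, medium, large, huge, tiny → small (repeats huge → tiny → small → medium → large).
Second component — differences are 4, 6, 8, … (increasing by 2 each time): 30, 34, 40, 48, 58, 70, 84 → 100.
So the next token is small-100.

small-100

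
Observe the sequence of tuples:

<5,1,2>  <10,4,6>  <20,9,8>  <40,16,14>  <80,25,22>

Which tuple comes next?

First value — ×2 each step: 5, 10, 20, 40, 80 → 160.
Second value — differences are 3, 5, 7, … (increasing by 2 each time): 1, 4, 9, 16, 25 → 36.
For the third value, each term is the sum of the two before it: 2, 6, 8, 14, 22 → 36.
Combining the parts gives <160,36,36>.

<160,36,36>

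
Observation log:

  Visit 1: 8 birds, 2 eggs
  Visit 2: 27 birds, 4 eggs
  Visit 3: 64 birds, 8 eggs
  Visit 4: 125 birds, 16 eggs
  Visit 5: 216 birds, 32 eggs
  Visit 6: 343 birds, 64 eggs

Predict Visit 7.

Birds goes 8, 27, 64, 125, 216, 343 → 512 (perfect cubes: 2³, 3³, 4³, …).
Eggs: 2, 4, 8, 16, 32, 64 → 128 (×2 each step).
So the next row is 512 birds, 128 eggs.

512 birds, 128 eggs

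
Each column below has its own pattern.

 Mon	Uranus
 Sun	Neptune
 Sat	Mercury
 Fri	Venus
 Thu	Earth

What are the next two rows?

Wed  Mars; Tue  Jupiter

Day — runs backward through the weekdays Mon→Sun: Mon, Sun, Sat, Fri, Thu → Wed → Tue.
Planet: runs through the planets Mercury→Neptune, so Uranus, Neptune, Mercury, Venus, Earth → Mars → Jupiter.
So the next two rows are Wed  Mars and Tue  Jupiter.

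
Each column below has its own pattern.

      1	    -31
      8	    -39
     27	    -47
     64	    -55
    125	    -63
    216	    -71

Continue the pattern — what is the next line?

343  -79

First component — perfect cubes: 1³, 2³, 3³, …: 1, 8, 27, 64, 125, 216 → 343.
Second component: −8 each step; -31, -39, -47, -55, -63, -71 → -79.
Putting it together: 343  -79.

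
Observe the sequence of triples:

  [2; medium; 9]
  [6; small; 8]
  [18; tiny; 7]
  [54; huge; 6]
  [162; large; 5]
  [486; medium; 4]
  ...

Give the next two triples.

First slot: ×3 each step, so 2, 6, 18, 54, 162, 486 → 1458 → 4374.
For the size, repeats medium → small → tiny → huge → large: medium, small, tiny, huge, large, medium → small → tiny.
Third slot: −1 each step; 9, 8, 7, 6, 5, 4 → 3 → 2.
So the next two triples are [1458; small; 3] and [4374; tiny; 2].

[1458; small; 3], [4374; tiny; 2]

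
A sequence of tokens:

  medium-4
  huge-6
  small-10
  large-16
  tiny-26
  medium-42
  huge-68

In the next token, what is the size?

small

Size goes medium, huge, small, large, tiny, medium, huge → small (repeats medium → huge → small → large → tiny).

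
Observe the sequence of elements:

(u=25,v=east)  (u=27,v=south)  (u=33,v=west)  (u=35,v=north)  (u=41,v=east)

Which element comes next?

U — alternating steps +2, +6, +2, +6, …: 25, 27, 33, 35, 41 → 43.
V — repeats east → south → west → north: east, south, west, north, east → south.
Combining the parts gives (u=43,v=south).

(u=43,v=south)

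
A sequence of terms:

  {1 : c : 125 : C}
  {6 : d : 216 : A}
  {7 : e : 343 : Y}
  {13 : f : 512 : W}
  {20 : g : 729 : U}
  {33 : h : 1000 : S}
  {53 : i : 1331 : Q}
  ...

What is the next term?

{86 : j : 1728 : O}

First entry goes 1, 6, 7, 13, 20, 33, 53 → 86 (each term is the sum of the two before it).
First letter: letters move forward 1 place in the alphabet; c, d, e, f, g, h, i → j.
Third entry goes 125, 216, 343, 512, 729, 1000, 1331 → 1728 (perfect cubes: 5³, 6³, 7³, …).
Second letter goes C, A, Y, W, U, S, Q → O (letters move back 2 places in the alphabet, wrapping A→Z).
So the next term is {86 : j : 1728 : O}.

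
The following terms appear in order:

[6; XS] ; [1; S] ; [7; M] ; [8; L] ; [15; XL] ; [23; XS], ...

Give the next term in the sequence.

[38; S]

First component: each term is the sum of the two before it; 6, 1, 7, 8, 15, 23 → 38.
Size goes XS, S, M, L, XL, XS → S (repeats XS → S → M → L → XL).
So the next term is [38; S].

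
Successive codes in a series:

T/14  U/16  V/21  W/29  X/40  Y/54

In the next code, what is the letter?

Z

Letter: letters move forward 1 place in the alphabet, so T, U, V, W, X, Y → Z.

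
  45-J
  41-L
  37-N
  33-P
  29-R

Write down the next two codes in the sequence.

25-T then 21-V

First component: 45, 41, 37, 33, 29 → 25 → 21 (−4 each step).
For the letter, letters move forward 2 places in the alphabet: J, L, N, P, R → T → V.
So the next two codes are 25-T and 21-V.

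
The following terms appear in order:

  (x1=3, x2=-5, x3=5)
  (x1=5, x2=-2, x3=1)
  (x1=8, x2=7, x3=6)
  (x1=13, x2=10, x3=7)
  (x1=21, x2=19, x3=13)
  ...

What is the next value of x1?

34

X1 — each term is the sum of the two before it: 3, 5, 8, 13, 21 → 34.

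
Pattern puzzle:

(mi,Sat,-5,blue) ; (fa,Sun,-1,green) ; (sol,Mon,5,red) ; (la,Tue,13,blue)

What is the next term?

(ti,Wed,23,green)

Note: runs through the solfège scale do→ti, so mi, fa, sol, la → ti.
Day: Sat, Sun, Mon, Tue → Wed (runs through the weekdays Mon→Sun).
Third slot: differences are 4, 6, 8, … (increasing by 2 each time); -5, -1, 5, 13 → 23.
Colour: repeats blue → green → red; blue, green, red, blue → green.
Putting it together: (ti,Wed,23,green).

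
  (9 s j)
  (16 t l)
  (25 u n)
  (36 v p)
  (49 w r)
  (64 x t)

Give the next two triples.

First part goes 9, 16, 25, 36, 49, 64 → 81 → 100 (perfect squares: 3², 4², 5², …).
First letter: letters move forward 1 place in the alphabet, so s, t, u, v, w, x → y → z.
Second letter: letters move forward 2 places in the alphabet; j, l, n, p, r, t → v → x.
So the next two triples are (81 y v) and (100 z x).

(81 y v), (100 z x)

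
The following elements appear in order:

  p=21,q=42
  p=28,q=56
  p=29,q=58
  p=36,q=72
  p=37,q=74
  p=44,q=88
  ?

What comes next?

p=45,q=90

P goes 21, 28, 29, 36, 37, 44 → 45 (alternating steps +7, +1, +7, +1, …).
For the q, always 2 × the p: 42, 56, 58, 72, 74, 88 → 90.
Combining the parts gives p=45,q=90.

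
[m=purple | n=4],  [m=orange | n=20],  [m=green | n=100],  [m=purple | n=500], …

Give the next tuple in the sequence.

M: purple, orange, green, purple → orange (repeats purple → orange → green).
N goes 4, 20, 100, 500 → 2500 (×5 each step).
So the next tuple is [m=orange | n=2500].

[m=orange | n=2500]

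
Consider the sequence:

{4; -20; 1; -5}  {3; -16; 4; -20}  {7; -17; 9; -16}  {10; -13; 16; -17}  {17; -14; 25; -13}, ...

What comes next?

{27; -10; 36; -14}

For the first component, each term is the sum of the two before it: 4, 3, 7, 10, 17 → 27.
Second component — alternating steps +4, −1, +4, −1, …: -20, -16, -17, -13, -14 → -10.
Third component: perfect squares: 1², 2², 3², …, so 1, 4, 9, 16, 25 → 36.
Fourth component goes -5, -20, -16, -17, -13 → -14 (always the previous value of the second component).
Putting it together: {27; -10; 36; -14}.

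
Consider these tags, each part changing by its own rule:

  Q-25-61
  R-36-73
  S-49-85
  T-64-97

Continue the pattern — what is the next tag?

Letter: Q, R, S, T → U (letters move forward 1 place in the alphabet).
Second component: perfect squares: 5², 6², 7², …; 25, 36, 49, 64 → 81.
Third component: +12 each step; 61, 73, 85, 97 → 109.
So the next tag is U-81-109.

U-81-109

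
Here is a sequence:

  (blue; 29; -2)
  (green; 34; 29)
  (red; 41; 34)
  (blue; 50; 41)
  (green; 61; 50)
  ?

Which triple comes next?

Colour — repeats blue → green → red: blue, green, red, blue, green → red.
For the second entry, differences are 5, 7, 9, … (increasing by 2 each time): 29, 34, 41, 50, 61 → 74.
Third entry: -2, 29, 34, 41, 50 → 61 (always the previous value of the second entry).
So the next triple is (red; 74; 61).

(red; 74; 61)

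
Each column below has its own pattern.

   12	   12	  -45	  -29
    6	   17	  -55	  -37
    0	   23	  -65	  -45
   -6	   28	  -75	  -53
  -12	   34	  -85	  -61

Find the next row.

First component: −6 each step, so 12, 6, 0, -6, -12 → -18.
Second component goes 12, 17, 23, 28, 34 → 39 (alternating steps +5, +6, +5, +6, …).
Third component: -45, -55, -65, -75, -85 → -95 (−10 each step).
Fourth component: −8 each step, so -29, -37, -45, -53, -61 → -69.
Putting it together: -18  39  -95  -69.

-18  39  -95  -69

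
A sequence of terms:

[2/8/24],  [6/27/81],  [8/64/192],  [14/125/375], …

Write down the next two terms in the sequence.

First component: each term is the sum of the two before it, so 2, 6, 8, 14 → 22 → 36.
For the second component, perfect cubes: 2³, 3³, 4³, …: 8, 27, 64, 125 → 216 → 343.
Third component — always 3 × the second component: 24, 81, 192, 375 → 648 → 1029.
So the next two terms are [22/216/648] and [36/343/1029].

[22/216/648], [36/343/1029]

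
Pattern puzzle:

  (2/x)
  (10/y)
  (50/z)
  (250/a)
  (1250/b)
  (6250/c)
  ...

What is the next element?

(31250/d)

First slot: ×5 each step, so 2, 10, 50, 250, 1250, 6250 → 31250.
Letter goes x, y, z, a, b, c → d (letters move forward 1 place in the alphabet, wrapping Z→A).
Putting it together: (31250/d).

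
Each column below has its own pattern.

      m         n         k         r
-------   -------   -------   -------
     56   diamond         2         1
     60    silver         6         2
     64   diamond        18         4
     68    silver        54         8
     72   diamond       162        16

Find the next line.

76  silver  486  32

Column m — +4 each step: 56, 60, 64, 68, 72 → 76.
Column n: diamond, silver, diamond, silver, diamond → silver (alternates diamond ↔ silver).
Column k: ×3 each step; 2, 6, 18, 54, 162 → 486.
Column r goes 1, 2, 4, 8, 16 → 32 (×2 each step).
Combining the parts gives 76  silver  486  32.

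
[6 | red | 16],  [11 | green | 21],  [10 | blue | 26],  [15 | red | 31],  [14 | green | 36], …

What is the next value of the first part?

First part: alternating steps +5, −1, +5, −1, …; 6, 11, 10, 15, 14 → 19.

19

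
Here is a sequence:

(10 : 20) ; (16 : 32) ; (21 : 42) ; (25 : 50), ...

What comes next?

First coordinate: differences are 6, 5, 4, … (decreasing by 1 each time), so 10, 16, 21, 25 → 28.
Second coordinate — always 2 × the first coordinate: 20, 32, 42, 50 → 56.
So the next element is (28 : 56).

(28 : 56)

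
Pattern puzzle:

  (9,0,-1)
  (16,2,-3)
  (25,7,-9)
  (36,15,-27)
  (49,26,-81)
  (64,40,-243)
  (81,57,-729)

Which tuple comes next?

(100,77,-2187)

First coordinate: perfect squares: 3², 4², 5², …, so 9, 16, 25, 36, 49, 64, 81 → 100.
Second coordinate: differences are 2, 5, 8, … (increasing by 3 each time); 0, 2, 7, 15, 26, 40, 57 → 77.
Third coordinate — ×3 each step: -1, -3, -9, -27, -81, -243, -729 → -2187.
Putting it together: (100,77,-2187).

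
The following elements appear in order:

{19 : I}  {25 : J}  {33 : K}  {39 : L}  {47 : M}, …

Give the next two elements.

{53 : N}, {61 : O}

First component: alternating steps +6, +8, +6, +8, …, so 19, 25, 33, 39, 47 → 53 → 61.
Letter: I, J, K, L, M → N → O (letters move forward 1 place in the alphabet).
So the next two elements are {53 : N} and {61 : O}.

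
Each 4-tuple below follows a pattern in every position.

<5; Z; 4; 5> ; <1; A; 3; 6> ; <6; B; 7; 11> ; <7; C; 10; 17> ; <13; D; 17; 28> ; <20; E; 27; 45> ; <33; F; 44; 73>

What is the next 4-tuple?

For the first slot, each term is the sum of the two before it: 5, 1, 6, 7, 13, 20, 33 → 53.
Letter: letters move forward 1 place in the alphabet, wrapping Z→A; Z, A, B, C, D, E, F → G.
Third slot: 4, 3, 7, 10, 17, 27, 44 → 71 (each term is the sum of the two before it).
Fourth slot: 5, 6, 11, 17, 28, 45, 73 → 118 (each term is the sum of the two before it).
Putting it together: <53; G; 71; 118>.

<53; G; 71; 118>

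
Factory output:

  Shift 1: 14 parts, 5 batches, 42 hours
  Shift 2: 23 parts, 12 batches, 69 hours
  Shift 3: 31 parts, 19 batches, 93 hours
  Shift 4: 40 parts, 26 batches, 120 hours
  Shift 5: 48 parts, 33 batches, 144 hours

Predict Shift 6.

57 parts, 40 batches, 171 hours

Parts: alternating steps +9, +8, +9, +8, …; 14, 23, 31, 40, 48 → 57.
Batches: +7 each step; 5, 12, 19, 26, 33 → 40.
Hours: 42, 69, 93, 120, 144 → 171 (always 3 × the parts).
So the next row is 57 parts, 40 batches, 171 hours.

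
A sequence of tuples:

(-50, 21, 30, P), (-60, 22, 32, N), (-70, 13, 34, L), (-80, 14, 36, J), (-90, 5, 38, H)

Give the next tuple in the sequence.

First value: −10 each step, so -50, -60, -70, -80, -90 → -100.
Second value: 21, 22, 13, 14, 5 → 6 (alternating steps +1, −9, +1, −9, …).
Third value: +2 each step; 30, 32, 34, 36, 38 → 40.
Letter goes P, N, L, J, H → F (letters move back 2 places in the alphabet).
Putting it together: (-100, 6, 40, F).

(-100, 6, 40, F)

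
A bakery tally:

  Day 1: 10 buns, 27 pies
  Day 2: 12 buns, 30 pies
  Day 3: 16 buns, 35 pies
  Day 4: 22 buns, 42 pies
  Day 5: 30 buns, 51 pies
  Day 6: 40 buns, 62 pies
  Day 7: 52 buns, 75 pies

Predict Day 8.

66 buns, 90 pies

Buns: differences are 2, 4, 6, … (increasing by 2 each time); 10, 12, 16, 22, 30, 40, 52 → 66.
Pies: differences are 3, 5, 7, … (increasing by 2 each time), so 27, 30, 35, 42, 51, 62, 75 → 90.
Combining the parts gives 66 buns, 90 pies.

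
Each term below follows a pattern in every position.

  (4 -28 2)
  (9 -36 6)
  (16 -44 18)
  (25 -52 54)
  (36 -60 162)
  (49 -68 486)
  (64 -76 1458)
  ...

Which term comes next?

(81 -84 4374)

For the first coordinate, perfect squares: 2², 3², 4², …: 4, 9, 16, 25, 36, 49, 64 → 81.
Second coordinate: −8 each step; -28, -36, -44, -52, -60, -68, -76 → -84.
Third coordinate — ×3 each step: 2, 6, 18, 54, 162, 486, 1458 → 4374.
So the next term is (81 -84 4374).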